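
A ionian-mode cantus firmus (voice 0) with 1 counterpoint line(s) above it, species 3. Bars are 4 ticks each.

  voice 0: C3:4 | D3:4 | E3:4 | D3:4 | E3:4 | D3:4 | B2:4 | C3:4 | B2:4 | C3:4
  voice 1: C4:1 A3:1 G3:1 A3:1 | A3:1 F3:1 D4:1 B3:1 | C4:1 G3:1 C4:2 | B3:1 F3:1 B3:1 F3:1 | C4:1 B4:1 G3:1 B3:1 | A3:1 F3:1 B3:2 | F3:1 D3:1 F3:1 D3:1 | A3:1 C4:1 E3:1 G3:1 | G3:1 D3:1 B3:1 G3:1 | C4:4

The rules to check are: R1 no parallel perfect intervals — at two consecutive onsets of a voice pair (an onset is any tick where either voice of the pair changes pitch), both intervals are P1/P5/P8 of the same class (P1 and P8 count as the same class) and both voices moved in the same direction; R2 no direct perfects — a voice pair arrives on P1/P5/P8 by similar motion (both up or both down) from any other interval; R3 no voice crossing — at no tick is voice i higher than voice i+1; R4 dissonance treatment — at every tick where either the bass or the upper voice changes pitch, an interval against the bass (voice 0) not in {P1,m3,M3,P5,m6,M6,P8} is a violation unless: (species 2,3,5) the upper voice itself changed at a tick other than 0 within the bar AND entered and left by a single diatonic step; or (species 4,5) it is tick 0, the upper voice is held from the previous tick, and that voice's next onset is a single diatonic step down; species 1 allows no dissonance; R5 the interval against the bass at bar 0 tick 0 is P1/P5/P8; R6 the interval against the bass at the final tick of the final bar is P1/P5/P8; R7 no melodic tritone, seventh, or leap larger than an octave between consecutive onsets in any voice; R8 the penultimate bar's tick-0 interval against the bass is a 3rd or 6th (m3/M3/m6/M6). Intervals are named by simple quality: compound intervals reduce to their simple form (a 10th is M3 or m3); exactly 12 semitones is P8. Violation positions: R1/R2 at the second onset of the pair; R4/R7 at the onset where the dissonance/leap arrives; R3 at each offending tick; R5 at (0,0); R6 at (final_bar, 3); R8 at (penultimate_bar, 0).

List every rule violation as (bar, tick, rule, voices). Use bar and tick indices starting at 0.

bar 0: v0=C3 v1=C4 downbeat P8
bar 1: v0=D3 v1=A3 downbeat P5
bar 2: v0=E3 v1=C4 downbeat m6
bar 3: v0=D3 v1=B3 downbeat M6
bar 4: v0=E3 v1=C4 downbeat m6
bar 5: v0=D3 v1=A3 downbeat P5
bar 6: v0=B2 v1=F3 downbeat TT
bar 7: v0=C3 v1=A3 downbeat M6
bar 8: v0=B2 v1=G3 downbeat m6
bar 9: v0=C3 v1=C4 downbeat P8
  -> R7 @ bar 3 tick 1 v(1,): B3->F3 leap 6st
  -> R7 @ bar 3 tick 2 v(1,): F3->B3 leap 6st
  -> R7 @ bar 3 tick 3 v(1,): B3->F3 leap 6st
  -> R7 @ bar 4 tick 1 v(1,): C4->B4 leap 11st
  -> R7 @ bar 4 tick 2 v(1,): B4->G3 leap 16st
  -> R1 @ bar 5 tick 0 v(0, 1): E3/B3 P5 -> D3/A3 P5 similar
  -> R7 @ bar 5 tick 2 v(1,): F3->B3 leap 6st
  -> R4 @ bar 6 tick 0 v(0, 1): B2/F3 TT untreated
  -> R7 @ bar 6 tick 0 v(1,): B3->F3 leap 6st
  -> R4 @ bar 6 tick 2 v(0, 1): B2/F3 TT untreated
  -> R2 @ bar 9 tick 0 v(0, 1): B2/G3 m6 -> C3/C4 P8 similar

(3, 1, R7, (1,))
(3, 2, R7, (1,))
(3, 3, R7, (1,))
(4, 1, R7, (1,))
(4, 2, R7, (1,))
(5, 0, R1, (0, 1))
(5, 2, R7, (1,))
(6, 0, R4, (0, 1))
(6, 0, R7, (1,))
(6, 2, R4, (0, 1))
(9, 0, R2, (0, 1))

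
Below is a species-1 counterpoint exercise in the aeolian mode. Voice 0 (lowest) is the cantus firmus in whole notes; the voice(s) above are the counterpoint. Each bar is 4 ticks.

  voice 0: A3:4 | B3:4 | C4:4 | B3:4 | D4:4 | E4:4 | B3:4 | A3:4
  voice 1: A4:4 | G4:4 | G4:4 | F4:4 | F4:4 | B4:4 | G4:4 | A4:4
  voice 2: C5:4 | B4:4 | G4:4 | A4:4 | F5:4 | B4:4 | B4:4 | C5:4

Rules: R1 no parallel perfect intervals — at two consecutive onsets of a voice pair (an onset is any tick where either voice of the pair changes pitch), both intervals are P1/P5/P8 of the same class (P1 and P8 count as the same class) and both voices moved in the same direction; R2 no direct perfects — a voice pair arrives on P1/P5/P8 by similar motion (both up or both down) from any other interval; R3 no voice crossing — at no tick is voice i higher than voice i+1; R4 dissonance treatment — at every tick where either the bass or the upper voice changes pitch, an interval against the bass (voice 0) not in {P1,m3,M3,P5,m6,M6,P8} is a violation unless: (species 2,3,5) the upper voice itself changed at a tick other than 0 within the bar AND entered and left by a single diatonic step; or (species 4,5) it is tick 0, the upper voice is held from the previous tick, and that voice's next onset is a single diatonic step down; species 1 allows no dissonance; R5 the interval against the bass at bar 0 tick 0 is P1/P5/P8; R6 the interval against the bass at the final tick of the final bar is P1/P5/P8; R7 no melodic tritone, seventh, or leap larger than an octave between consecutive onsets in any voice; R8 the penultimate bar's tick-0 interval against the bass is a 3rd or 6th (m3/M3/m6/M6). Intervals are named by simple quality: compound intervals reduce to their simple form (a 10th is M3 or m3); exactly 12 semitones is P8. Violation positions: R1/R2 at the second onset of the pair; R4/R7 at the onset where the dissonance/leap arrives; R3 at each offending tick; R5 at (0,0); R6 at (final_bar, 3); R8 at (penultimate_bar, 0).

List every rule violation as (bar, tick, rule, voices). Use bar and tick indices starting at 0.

(0, 0, R5, (0, 2))
(3, 0, R4, (0, 1))
(3, 0, R4, (0, 2))
(5, 0, R2, (0, 1))
(5, 0, R7, (1,))
(5, 0, R7, (2,))
(6, 0, R8, (0, 2))
(7, 3, R6, (0, 2))

bar 0: v0=A3 v1=A4 v2=C5 downbeat m3
bar 1: v0=B3 v1=G4 v2=B4 downbeat P8
bar 2: v0=C4 v1=G4 v2=G4 downbeat P5
bar 3: v0=B3 v1=F4 v2=A4 downbeat m7
bar 4: v0=D4 v1=F4 v2=F5 downbeat m3
bar 5: v0=E4 v1=B4 v2=B4 downbeat P5
bar 6: v0=B3 v1=G4 v2=B4 downbeat P8
bar 7: v0=A3 v1=A4 v2=C5 downbeat m3
  -> R5 @ bar 0 tick 0 v(0, 2): opens on m3
  -> R4 @ bar 3 tick 0 v(0, 1): B3/F4 TT untreated
  -> R4 @ bar 3 tick 0 v(0, 2): B3/A4 m7 untreated
  -> R2 @ bar 5 tick 0 v(0, 1): D4/F4 m3 -> E4/B4 P5 similar
  -> R7 @ bar 5 tick 0 v(1,): F4->B4 leap 6st
  -> R7 @ bar 5 tick 0 v(2,): F5->B4 leap 6st
  -> R8 @ bar 6 tick 0 v(0, 2): penult P8 not 3rd/6th
  -> R6 @ bar 7 tick 3 v(0, 2): closes on m3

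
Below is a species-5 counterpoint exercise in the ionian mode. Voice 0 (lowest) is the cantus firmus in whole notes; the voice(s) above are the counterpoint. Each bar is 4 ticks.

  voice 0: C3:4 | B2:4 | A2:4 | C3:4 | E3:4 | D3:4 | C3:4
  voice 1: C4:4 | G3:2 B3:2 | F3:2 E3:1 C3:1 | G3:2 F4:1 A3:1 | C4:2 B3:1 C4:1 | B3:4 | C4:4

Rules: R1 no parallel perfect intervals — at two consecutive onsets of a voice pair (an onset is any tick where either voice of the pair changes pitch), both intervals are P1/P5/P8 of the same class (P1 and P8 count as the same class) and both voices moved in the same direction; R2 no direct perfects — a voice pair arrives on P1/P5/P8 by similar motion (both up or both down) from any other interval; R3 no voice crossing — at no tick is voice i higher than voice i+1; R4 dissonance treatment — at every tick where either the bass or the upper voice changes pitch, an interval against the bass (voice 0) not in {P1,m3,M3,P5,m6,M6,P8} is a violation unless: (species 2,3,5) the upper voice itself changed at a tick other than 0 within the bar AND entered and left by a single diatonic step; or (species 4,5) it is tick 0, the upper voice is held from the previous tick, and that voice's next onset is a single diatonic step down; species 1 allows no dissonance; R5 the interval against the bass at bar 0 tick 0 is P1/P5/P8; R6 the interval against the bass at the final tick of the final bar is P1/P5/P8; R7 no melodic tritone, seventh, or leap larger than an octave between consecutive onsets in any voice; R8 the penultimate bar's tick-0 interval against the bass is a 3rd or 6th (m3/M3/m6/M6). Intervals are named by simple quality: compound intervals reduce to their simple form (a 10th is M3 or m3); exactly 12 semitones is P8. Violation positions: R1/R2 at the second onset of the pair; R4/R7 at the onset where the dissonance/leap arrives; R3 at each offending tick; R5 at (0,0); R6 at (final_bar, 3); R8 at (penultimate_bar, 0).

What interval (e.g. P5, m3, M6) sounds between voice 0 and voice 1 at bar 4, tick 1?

m6

voice 0=E3 voice 1=C4 -> m6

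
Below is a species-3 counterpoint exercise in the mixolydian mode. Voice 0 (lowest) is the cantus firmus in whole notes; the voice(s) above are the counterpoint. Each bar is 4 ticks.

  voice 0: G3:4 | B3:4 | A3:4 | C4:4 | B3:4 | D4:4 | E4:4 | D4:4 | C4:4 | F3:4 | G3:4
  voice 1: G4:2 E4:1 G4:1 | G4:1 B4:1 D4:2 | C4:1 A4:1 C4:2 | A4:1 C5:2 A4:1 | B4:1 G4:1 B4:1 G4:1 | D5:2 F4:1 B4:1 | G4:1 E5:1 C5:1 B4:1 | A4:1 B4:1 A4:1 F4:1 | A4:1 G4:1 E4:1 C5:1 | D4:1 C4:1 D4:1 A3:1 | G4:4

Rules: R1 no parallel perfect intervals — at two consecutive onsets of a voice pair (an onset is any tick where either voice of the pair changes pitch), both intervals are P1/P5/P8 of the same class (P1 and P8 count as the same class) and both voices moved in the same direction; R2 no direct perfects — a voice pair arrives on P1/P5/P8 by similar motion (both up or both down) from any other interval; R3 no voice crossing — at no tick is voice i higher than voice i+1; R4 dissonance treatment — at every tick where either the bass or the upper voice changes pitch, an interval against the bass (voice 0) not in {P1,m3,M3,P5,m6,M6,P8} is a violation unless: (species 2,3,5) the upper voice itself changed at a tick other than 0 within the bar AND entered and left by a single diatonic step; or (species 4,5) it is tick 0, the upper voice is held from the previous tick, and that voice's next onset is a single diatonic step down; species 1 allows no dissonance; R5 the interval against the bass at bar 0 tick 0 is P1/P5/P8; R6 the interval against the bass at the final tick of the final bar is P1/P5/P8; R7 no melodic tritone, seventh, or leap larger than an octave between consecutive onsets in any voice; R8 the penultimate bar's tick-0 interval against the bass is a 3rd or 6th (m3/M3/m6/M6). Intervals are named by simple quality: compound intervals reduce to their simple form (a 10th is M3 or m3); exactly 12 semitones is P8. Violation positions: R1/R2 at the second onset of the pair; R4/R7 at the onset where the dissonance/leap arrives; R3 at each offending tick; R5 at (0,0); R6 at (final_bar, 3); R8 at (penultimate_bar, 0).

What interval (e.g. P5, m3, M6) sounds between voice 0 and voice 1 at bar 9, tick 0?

voice 0=F3 voice 1=D4 -> M6

M6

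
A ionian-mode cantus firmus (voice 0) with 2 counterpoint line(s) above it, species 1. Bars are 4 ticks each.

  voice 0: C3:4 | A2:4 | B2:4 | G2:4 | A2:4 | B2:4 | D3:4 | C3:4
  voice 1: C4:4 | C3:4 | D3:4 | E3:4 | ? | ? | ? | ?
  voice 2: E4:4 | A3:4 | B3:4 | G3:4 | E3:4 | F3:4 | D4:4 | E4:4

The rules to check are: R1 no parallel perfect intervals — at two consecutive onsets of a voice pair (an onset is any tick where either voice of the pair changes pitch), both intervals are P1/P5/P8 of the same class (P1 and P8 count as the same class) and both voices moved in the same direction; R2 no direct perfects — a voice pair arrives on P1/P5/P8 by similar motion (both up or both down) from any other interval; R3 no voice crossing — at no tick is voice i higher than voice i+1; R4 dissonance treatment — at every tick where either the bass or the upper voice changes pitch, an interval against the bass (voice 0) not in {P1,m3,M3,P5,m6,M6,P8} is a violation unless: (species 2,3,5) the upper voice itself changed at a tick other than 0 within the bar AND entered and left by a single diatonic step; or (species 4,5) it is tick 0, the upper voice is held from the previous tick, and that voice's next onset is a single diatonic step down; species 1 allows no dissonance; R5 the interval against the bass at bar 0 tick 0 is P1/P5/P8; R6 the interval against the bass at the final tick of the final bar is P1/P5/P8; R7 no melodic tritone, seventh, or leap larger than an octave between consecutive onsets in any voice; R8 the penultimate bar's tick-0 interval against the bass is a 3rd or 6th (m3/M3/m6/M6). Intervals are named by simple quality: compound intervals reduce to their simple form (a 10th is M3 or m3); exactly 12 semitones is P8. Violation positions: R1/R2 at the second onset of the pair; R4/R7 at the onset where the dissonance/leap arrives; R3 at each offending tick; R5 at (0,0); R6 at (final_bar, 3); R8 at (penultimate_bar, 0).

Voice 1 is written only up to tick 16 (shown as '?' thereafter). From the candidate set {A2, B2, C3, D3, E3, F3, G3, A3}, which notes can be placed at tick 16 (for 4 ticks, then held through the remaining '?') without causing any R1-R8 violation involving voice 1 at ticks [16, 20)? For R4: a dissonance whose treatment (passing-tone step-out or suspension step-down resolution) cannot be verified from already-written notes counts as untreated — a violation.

A2: violates R2
B2: violates R4
C3: legal
D3: violates R4
E3: legal
F3: violates R3
G3: violates R3,R4
A3: violates R2,R3

{C3, E3}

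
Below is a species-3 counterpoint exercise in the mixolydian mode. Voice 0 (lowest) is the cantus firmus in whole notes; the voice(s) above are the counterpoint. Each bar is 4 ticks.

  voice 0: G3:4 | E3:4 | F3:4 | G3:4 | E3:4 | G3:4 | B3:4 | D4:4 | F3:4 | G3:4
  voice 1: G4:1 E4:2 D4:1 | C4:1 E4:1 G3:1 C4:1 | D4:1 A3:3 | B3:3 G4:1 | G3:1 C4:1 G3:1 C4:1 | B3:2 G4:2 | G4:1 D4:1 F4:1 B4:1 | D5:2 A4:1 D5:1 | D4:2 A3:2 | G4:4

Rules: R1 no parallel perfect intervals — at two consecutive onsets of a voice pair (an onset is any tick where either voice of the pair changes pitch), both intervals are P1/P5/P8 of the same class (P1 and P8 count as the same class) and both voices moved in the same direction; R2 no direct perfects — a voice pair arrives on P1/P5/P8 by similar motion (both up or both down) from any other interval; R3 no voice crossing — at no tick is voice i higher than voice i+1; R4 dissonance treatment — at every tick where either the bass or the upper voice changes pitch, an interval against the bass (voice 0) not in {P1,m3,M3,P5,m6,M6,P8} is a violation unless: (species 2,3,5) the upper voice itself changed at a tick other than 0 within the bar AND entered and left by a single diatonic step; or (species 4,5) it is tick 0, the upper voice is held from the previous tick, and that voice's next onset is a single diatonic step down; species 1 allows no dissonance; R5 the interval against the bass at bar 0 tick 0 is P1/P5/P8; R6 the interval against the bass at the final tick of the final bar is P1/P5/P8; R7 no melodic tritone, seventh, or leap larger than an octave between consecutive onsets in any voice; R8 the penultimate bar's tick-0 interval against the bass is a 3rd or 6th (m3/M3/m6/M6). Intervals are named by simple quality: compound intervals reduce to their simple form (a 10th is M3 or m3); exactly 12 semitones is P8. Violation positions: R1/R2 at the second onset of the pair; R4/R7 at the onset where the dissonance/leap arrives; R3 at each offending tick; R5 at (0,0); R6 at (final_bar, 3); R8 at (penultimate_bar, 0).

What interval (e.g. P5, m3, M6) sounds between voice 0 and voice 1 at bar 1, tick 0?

voice 0=E3 voice 1=C4 -> m6

m6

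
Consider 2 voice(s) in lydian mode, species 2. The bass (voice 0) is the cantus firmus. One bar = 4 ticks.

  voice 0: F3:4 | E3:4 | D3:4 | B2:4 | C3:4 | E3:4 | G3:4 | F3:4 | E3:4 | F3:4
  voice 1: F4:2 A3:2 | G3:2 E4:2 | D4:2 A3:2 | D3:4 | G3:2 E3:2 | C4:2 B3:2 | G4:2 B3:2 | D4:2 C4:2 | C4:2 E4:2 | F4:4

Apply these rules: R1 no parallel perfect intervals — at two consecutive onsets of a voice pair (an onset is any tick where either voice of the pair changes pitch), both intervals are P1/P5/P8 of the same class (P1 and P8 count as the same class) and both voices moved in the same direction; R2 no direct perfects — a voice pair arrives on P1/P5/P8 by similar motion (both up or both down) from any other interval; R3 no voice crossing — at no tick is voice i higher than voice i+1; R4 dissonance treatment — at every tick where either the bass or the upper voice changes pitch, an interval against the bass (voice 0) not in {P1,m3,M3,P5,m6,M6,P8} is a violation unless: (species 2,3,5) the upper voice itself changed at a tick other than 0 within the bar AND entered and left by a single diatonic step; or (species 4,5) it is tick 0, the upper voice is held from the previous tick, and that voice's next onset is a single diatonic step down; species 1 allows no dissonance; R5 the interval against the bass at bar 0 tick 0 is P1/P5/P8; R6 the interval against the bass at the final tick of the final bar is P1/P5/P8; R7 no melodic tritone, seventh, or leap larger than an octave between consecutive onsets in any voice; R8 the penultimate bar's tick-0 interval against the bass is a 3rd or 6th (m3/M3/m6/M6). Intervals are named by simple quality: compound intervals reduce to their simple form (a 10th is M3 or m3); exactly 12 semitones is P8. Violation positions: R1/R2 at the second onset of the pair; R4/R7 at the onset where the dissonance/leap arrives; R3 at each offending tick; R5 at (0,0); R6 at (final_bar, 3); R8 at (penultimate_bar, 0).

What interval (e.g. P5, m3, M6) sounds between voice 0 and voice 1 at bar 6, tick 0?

P8

voice 0=G3 voice 1=G4 -> P8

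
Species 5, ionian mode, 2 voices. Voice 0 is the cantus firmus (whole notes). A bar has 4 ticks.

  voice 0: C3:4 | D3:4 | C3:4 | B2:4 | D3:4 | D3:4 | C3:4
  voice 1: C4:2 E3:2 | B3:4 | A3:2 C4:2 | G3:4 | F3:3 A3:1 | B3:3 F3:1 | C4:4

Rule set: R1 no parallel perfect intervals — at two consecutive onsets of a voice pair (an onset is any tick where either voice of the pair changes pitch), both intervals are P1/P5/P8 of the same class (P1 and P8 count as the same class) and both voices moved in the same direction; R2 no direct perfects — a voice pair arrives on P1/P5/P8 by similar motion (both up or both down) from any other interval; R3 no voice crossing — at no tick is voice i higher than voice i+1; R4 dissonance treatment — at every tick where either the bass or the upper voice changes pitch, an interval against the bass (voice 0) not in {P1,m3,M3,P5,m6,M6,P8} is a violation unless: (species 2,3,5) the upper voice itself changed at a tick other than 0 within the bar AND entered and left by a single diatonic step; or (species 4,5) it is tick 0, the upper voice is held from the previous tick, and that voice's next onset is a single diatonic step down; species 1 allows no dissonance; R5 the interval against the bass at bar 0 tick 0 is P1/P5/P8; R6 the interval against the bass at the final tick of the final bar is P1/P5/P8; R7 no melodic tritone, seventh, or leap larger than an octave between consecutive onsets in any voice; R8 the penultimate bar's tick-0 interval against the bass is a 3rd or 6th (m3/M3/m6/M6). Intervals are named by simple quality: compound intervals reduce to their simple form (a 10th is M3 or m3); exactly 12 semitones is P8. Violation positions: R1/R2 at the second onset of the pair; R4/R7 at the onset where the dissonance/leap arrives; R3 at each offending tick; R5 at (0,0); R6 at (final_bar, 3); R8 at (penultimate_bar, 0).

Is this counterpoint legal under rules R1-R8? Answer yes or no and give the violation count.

bar 0: v0=C3 v1=C4 (P8)
bar 1: v0=D3 v1=B3 (M6)
bar 2: v0=C3 v1=A3 (M6)
bar 3: v0=B2 v1=G3 (m6)
bar 4: v0=D3 v1=F3 (m3)
bar 5: v0=D3 v1=B3 (M6)
bar 6: v0=C3 v1=C4 (P8)
  R7 @ bar5.3: B3->F3 leap 6st

No (1 violations)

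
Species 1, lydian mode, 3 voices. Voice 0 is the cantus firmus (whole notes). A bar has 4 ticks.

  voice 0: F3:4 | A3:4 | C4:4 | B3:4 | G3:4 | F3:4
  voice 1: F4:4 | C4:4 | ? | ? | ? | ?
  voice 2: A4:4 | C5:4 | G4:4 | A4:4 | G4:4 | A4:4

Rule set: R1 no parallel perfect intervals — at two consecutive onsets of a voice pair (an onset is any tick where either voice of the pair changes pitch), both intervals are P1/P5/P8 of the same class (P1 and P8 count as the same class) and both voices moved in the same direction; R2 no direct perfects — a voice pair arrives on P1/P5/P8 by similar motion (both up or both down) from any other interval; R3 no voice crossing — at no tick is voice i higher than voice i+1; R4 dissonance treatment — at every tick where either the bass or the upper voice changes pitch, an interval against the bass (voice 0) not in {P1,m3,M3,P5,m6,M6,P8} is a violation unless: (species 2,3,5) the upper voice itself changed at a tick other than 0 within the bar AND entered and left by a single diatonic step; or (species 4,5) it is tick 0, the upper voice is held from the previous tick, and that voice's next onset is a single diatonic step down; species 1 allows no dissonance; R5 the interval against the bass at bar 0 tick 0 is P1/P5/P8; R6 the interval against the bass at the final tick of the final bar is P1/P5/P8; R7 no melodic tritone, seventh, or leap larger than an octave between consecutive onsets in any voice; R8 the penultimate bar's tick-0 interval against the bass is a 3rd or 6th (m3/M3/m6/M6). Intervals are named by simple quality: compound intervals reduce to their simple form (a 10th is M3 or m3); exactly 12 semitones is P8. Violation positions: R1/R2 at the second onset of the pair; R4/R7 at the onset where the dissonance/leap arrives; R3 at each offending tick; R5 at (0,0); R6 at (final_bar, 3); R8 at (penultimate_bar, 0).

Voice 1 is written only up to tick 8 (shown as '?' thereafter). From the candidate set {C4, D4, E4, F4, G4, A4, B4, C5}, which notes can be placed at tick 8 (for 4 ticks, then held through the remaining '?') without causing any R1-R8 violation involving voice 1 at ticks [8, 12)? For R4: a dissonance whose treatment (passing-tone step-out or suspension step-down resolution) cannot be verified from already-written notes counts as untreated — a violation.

{C4, E4}

C4: legal
D4: violates R4
E4: legal
F4: violates R4
G4: violates R2
A4: violates R3
B4: violates R3,R4,R7
C5: violates R2,R3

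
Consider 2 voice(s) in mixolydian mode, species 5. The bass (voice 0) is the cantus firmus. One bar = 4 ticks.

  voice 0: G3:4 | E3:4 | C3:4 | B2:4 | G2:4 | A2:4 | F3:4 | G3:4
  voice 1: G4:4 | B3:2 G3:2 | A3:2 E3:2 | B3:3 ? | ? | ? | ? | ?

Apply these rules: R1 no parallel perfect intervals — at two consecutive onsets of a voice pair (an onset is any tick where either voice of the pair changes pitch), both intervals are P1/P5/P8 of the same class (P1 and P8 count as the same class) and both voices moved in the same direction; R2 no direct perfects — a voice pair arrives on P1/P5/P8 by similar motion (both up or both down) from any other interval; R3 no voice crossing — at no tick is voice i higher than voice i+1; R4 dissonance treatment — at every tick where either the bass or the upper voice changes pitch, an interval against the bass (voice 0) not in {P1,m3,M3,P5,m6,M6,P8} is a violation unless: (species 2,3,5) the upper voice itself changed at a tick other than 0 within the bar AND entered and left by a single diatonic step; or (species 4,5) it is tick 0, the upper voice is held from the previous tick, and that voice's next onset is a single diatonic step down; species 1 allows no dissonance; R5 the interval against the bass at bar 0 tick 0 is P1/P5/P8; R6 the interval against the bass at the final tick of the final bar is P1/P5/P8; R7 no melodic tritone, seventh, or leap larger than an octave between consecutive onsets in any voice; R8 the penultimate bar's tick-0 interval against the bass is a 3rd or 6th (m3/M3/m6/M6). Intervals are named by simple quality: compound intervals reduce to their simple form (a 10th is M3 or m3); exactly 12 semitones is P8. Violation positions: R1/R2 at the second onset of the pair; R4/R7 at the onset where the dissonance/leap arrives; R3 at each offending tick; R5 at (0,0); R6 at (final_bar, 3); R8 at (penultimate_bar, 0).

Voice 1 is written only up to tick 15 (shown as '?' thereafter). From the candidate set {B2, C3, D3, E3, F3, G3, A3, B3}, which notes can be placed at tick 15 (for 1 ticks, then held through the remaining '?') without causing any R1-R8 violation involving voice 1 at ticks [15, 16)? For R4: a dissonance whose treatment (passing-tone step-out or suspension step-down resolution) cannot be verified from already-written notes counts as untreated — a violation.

B2: legal
C3: violates R4,R7
D3: legal
E3: violates R4
F3: violates R4,R7
G3: legal
A3: violates R4
B3: legal

{B2, B3, D3, G3}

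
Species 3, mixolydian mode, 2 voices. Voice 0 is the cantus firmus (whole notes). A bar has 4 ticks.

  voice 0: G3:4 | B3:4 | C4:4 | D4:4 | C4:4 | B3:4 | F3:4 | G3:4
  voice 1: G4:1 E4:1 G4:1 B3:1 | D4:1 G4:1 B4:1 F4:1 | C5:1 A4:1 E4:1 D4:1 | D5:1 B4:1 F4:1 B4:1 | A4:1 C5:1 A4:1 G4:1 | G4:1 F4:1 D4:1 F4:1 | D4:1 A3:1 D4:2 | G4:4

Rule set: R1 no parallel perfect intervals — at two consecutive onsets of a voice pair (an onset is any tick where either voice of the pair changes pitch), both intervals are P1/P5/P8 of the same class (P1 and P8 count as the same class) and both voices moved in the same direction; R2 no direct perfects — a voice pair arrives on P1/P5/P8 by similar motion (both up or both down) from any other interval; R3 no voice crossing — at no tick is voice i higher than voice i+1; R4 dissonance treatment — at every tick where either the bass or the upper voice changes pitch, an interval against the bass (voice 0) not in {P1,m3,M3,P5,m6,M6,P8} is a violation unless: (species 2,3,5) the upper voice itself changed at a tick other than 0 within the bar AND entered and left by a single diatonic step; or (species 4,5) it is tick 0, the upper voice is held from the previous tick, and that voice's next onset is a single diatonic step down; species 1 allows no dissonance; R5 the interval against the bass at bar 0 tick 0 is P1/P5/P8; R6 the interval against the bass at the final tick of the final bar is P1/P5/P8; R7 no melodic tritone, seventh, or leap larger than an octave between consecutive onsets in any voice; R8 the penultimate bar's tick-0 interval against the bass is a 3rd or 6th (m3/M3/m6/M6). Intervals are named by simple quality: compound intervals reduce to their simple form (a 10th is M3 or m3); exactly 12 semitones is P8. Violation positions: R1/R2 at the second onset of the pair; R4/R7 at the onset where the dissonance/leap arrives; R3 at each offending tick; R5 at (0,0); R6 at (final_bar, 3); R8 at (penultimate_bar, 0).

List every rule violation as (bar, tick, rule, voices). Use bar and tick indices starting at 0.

(1, 3, R4, (0, 1))
(1, 3, R7, (1,))
(2, 0, R2, (0, 1))
(2, 3, R4, (0, 1))
(3, 0, R2, (0, 1))
(3, 2, R7, (1,))
(3, 3, R7, (1,))
(5, 1, R4, (0, 1))
(5, 3, R4, (0, 1))
(6, 0, R7, (0,))
(7, 0, R2, (0, 1))

bar 0: v0=G3 v1=G4 downbeat P8
bar 1: v0=B3 v1=D4 downbeat m3
bar 2: v0=C4 v1=C5 downbeat P8
bar 3: v0=D4 v1=D5 downbeat P8
bar 4: v0=C4 v1=A4 downbeat M6
bar 5: v0=B3 v1=G4 downbeat m6
bar 6: v0=F3 v1=D4 downbeat M6
bar 7: v0=G3 v1=G4 downbeat P8
  -> R4 @ bar 1 tick 3 v(0, 1): B3/F4 TT untreated
  -> R7 @ bar 1 tick 3 v(1,): B4->F4 leap 6st
  -> R2 @ bar 2 tick 0 v(0, 1): B3/F4 TT -> C4/C5 P8 similar
  -> R4 @ bar 2 tick 3 v(0, 1): C4/D4 M2 untreated
  -> R2 @ bar 3 tick 0 v(0, 1): C4/D4 M2 -> D4/D5 P8 similar
  -> R7 @ bar 3 tick 2 v(1,): B4->F4 leap 6st
  -> R7 @ bar 3 tick 3 v(1,): F4->B4 leap 6st
  -> R4 @ bar 5 tick 1 v(0, 1): B3/F4 TT untreated
  -> R4 @ bar 5 tick 3 v(0, 1): B3/F4 TT untreated
  -> R7 @ bar 6 tick 0 v(0,): B3->F3 leap 6st
  -> R2 @ bar 7 tick 0 v(0, 1): F3/D4 M6 -> G3/G4 P8 similar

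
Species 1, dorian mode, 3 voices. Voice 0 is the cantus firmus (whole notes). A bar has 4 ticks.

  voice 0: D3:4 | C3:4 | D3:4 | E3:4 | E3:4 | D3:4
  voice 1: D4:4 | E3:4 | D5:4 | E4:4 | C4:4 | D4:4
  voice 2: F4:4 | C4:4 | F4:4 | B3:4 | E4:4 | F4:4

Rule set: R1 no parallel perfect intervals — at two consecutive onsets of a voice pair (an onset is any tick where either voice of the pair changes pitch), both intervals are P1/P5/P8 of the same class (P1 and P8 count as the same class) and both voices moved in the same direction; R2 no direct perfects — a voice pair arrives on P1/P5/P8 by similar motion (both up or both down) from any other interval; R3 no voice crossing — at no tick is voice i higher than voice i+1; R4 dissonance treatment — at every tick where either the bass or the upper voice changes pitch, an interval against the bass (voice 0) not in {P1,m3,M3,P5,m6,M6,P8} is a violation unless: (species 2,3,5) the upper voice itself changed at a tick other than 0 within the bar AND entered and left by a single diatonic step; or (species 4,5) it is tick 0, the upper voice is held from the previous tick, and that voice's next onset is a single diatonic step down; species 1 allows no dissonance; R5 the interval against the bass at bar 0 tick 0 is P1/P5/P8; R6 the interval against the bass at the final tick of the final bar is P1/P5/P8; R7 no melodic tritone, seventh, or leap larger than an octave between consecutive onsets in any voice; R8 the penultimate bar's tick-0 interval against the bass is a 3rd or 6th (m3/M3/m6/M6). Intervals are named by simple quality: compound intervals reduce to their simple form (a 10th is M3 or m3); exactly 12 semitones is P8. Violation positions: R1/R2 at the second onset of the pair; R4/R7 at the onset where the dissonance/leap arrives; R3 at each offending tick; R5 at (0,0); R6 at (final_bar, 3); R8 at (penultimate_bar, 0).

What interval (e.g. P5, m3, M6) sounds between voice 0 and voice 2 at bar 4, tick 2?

voice 0=E3 voice 2=E4 -> P8

P8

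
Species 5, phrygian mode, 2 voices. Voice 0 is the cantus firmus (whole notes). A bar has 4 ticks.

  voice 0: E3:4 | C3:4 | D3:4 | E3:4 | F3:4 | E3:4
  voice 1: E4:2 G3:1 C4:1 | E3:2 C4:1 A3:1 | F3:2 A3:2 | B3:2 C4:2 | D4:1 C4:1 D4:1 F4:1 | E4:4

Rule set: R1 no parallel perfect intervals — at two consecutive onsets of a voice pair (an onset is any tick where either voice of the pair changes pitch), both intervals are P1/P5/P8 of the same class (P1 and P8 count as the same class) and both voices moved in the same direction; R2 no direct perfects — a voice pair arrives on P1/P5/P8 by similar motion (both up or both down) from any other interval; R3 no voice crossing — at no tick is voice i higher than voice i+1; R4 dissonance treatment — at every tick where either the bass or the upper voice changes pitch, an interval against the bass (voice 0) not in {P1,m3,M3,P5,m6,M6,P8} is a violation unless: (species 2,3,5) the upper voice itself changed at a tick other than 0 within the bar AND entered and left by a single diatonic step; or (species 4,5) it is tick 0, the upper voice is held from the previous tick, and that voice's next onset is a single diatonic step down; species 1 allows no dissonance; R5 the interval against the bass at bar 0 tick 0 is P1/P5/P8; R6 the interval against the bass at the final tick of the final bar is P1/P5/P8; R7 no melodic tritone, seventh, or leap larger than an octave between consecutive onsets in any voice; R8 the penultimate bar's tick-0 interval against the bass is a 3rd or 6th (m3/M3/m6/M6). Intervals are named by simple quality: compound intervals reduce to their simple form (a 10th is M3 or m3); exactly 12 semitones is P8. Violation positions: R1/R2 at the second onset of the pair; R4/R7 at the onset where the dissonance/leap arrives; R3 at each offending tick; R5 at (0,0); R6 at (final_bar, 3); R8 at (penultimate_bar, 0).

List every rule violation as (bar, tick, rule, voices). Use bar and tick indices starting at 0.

(3, 0, R1, (0, 1))
(5, 0, R1, (0, 1))

bar 0: v0=E3 v1=E4 downbeat P8
bar 1: v0=C3 v1=E3 downbeat M3
bar 2: v0=D3 v1=F3 downbeat m3
bar 3: v0=E3 v1=B3 downbeat P5
bar 4: v0=F3 v1=D4 downbeat M6
bar 5: v0=E3 v1=E4 downbeat P8
  -> R1 @ bar 3 tick 0 v(0, 1): D3/A3 P5 -> E3/B3 P5 similar
  -> R1 @ bar 5 tick 0 v(0, 1): F3/F4 P8 -> E3/E4 P8 similar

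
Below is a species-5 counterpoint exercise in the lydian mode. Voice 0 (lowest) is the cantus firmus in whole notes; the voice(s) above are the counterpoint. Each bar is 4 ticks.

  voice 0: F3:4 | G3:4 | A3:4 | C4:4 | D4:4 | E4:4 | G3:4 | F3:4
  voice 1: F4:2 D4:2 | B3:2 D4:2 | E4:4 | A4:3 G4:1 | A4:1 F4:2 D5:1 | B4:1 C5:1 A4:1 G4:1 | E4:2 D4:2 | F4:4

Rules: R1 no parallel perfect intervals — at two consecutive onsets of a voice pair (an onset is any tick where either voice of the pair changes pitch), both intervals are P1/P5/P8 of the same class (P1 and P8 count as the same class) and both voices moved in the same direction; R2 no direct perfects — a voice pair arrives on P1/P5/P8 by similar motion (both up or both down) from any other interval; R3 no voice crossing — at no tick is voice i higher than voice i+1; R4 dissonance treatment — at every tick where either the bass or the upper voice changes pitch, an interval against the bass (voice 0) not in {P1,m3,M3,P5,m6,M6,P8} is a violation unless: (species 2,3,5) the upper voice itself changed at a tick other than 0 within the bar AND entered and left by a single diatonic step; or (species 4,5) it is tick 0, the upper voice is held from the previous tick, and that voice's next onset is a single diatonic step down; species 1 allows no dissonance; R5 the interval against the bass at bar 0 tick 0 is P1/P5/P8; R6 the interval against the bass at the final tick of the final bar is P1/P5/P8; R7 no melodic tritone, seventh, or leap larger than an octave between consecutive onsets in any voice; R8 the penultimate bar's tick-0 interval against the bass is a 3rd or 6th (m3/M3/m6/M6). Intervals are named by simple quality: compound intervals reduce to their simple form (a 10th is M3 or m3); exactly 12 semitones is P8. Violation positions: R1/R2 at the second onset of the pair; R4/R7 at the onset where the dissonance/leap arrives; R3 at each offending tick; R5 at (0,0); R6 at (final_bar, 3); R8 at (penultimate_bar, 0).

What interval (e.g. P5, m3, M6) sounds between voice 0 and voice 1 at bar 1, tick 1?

voice 0=G3 voice 1=B3 -> M3

M3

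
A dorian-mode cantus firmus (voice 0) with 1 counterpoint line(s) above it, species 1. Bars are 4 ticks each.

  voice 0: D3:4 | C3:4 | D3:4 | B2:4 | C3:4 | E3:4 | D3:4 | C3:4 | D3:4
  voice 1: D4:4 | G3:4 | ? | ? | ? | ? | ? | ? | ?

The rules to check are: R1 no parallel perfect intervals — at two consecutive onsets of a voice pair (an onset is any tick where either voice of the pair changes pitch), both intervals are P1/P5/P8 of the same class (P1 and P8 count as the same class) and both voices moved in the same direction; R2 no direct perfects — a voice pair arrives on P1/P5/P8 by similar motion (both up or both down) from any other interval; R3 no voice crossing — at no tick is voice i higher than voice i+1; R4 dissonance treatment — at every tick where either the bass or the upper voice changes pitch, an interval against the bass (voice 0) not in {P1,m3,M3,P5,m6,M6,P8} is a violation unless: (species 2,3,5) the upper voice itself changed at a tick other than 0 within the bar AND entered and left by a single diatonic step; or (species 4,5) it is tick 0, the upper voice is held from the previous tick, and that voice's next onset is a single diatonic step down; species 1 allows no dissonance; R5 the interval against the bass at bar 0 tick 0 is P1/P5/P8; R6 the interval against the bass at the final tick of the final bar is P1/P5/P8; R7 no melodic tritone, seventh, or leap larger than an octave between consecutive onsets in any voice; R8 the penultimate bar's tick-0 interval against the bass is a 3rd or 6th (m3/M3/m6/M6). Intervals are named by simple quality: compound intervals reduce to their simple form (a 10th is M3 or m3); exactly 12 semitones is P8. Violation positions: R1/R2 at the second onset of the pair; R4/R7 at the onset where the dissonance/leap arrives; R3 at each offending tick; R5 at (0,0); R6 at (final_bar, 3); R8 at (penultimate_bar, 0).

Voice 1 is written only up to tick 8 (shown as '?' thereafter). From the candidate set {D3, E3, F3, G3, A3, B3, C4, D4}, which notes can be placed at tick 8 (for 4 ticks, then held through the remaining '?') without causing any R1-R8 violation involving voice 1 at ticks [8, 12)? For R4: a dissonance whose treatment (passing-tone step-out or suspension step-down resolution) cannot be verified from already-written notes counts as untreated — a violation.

{B3, D3, F3}

D3: legal
E3: violates R4
F3: legal
G3: violates R4
A3: violates R1
B3: legal
C4: violates R4
D4: violates R2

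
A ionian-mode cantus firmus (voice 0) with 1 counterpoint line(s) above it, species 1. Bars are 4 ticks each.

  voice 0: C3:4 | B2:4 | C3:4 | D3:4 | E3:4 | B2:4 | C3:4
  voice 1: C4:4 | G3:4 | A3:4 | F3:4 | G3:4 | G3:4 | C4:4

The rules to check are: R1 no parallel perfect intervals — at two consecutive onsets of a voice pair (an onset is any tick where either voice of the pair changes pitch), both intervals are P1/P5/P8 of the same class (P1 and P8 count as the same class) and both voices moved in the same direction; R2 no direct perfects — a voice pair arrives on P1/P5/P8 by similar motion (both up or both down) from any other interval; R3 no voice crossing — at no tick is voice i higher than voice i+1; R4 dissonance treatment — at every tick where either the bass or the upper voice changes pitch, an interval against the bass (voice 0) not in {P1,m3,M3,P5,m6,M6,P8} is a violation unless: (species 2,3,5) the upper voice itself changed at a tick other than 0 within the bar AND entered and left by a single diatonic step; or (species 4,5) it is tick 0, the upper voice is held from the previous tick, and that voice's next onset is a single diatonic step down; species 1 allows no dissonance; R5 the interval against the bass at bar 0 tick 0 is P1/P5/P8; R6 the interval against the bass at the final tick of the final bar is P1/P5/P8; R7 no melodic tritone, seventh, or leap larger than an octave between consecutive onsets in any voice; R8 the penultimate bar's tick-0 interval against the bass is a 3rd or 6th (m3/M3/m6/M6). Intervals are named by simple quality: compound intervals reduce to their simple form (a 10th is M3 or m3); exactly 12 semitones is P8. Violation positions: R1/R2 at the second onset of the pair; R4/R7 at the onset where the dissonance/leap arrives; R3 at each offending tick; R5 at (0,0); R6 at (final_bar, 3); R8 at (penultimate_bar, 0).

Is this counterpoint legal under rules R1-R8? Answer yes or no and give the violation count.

bar 0: v0=C3 v1=C4 (P8)
bar 1: v0=B2 v1=G3 (m6)
bar 2: v0=C3 v1=A3 (M6)
bar 3: v0=D3 v1=F3 (m3)
bar 4: v0=E3 v1=G3 (m3)
bar 5: v0=B2 v1=G3 (m6)
bar 6: v0=C3 v1=C4 (P8)
  R2 @ bar6.0: B2/G3 m6 -> C3/C4 P8 similar

No (1 violations)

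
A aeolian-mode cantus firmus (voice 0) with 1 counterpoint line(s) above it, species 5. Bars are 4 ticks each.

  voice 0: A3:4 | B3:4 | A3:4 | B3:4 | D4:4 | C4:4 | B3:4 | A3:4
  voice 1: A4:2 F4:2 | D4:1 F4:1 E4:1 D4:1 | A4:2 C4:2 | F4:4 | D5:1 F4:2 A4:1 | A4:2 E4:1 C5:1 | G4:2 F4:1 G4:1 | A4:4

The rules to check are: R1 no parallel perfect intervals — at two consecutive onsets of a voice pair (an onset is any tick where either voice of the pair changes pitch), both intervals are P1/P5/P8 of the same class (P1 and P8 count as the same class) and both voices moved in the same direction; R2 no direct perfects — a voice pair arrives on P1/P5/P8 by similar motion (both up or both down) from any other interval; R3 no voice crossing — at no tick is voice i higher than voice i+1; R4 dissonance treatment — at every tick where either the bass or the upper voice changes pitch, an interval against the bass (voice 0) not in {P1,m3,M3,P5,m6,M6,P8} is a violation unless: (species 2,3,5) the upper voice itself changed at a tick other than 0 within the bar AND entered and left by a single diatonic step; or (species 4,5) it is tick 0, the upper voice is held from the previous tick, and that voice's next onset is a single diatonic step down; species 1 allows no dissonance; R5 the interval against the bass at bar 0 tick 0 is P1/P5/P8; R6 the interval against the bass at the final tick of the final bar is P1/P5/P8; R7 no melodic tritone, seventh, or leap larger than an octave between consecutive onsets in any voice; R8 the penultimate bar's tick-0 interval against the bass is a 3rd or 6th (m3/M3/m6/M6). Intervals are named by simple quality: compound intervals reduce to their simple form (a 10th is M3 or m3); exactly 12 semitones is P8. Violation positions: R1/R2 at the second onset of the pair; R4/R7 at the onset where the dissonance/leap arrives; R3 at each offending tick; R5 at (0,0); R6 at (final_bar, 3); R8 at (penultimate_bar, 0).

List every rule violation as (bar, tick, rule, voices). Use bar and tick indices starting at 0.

bar 0: v0=A3 v1=A4 downbeat P8
bar 1: v0=B3 v1=D4 downbeat m3
bar 2: v0=A3 v1=A4 downbeat P8
bar 3: v0=B3 v1=F4 downbeat TT
bar 4: v0=D4 v1=D5 downbeat P8
bar 5: v0=C4 v1=A4 downbeat M6
bar 6: v0=B3 v1=G4 downbeat m6
bar 7: v0=A3 v1=A4 downbeat P8
  -> R4 @ bar 1 tick 1 v(0, 1): B3/F4 TT untreated
  -> R4 @ bar 3 tick 0 v(0, 1): B3/F4 TT untreated
  -> R2 @ bar 4 tick 0 v(0, 1): B3/F4 TT -> D4/D5 P8 similar

(1, 1, R4, (0, 1))
(3, 0, R4, (0, 1))
(4, 0, R2, (0, 1))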